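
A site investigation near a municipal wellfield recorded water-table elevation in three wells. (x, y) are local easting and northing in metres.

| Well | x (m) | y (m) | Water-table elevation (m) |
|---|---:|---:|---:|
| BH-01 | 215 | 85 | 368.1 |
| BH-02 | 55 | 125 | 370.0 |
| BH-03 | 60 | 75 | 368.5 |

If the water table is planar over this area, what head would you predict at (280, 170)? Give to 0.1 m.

370.3 m

Three-point gradient (reference BH-01): Δ to BH-02 = (-160, 40, +1.9), Δ to BH-03 = (-155, -10, +0.4).
∂h/∂x = -0.004487, ∂h/∂y = +0.02955 (det = 7800).
h(280, 170) = 368.1 + (-0.004487)·(65) + (+0.02955)·(85) = 368.1 -0.292 +2.512 = 370.320 m.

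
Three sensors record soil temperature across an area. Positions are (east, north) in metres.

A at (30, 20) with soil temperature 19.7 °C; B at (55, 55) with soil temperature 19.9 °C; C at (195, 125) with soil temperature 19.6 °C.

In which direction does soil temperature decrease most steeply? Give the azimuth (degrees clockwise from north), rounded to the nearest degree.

Taking A as reference: B−A = (25, 35, +0.2); C−A = (165, 105, -0.1).
Determinant of the coordinate differences = 25·105 − 165·35 = -3150.
∂T/∂x = [(+0.2)·105 − (-0.1)·35] / -3150 = -0.007778
∂T/∂y = [25·(-0.1) − 165·(+0.2)] / -3150 = +0.01127
Steepest decrease is along −∇f: components (+0.007778 E, -0.01127 N).
Azimuth = atan2(+0.007778, -0.01127) = 145.4° ≈ 145°.

145°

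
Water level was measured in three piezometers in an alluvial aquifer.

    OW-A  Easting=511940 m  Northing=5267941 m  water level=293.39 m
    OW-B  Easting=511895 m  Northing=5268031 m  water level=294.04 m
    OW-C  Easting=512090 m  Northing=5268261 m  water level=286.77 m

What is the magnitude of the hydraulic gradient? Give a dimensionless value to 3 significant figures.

0.0297

Differences from OW-A: to OW-B (Δx, Δy, Δh) = (-45, 90, +0.65); to OW-C = (150, 320, -6.62).
Determinant of the coordinate differences = (-45)·320 − 150·90 = -27900.
∂h/∂x = [(+0.65)·320 − (-6.62)·90] / -27900 = -0.02881
∂h/∂y = [(-45)·(-6.62) − 150·(+0.65)] / -27900 = -0.007183
|∇h| = √(-0.02881² + -0.007183²) = 0.02969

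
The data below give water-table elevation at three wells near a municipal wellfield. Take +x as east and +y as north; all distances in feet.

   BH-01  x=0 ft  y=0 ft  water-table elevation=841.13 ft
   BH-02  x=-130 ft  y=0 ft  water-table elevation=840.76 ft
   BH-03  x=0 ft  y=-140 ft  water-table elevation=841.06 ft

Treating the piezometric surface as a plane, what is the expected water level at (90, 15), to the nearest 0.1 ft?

841.4 ft

∂h/∂x = (840.76 − 841.13) / (-130 − 0) = +0.002846
∂h/∂y = (841.06 − 841.13) / (-140 − 0) = +0.0005000
h(90, 15) = 841.13 + (+0.002846)·(90) + (+0.0005000)·(15) = 841.13 +0.256 +0.008 = 841.394 ft.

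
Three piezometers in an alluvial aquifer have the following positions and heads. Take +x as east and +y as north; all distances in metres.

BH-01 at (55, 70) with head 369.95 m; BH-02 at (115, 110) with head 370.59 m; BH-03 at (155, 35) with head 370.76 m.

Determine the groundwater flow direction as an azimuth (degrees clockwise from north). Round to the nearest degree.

Taking BH-01 as reference: BH-02−BH-01 = (60, 40, +0.64); BH-03−BH-01 = (100, -35, +0.81).
Determinant of the coordinate differences = 60·(-35) − 100·40 = -6100.
∂h/∂x = [(+0.64)·(-35) − (+0.81)·40] / -6100 = +0.008984
∂h/∂y = [60·(+0.81) − 100·(+0.64)] / -6100 = +0.002525
Flow direction (−∇h) has components (-0.008984 E, -0.002525 N).
Azimuth = atan2(E, N) = atan2(-0.008984, -0.002525) = 254.3° ≈ 254°.

254°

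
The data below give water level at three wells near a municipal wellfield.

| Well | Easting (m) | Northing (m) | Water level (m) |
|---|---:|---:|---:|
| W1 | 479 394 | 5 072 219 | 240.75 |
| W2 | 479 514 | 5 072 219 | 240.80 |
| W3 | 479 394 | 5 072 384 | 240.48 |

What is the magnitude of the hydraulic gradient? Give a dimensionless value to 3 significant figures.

0.00169

∂h/∂x = (240.80 − 240.75) / (479514 − 479394) = +0.0004167
∂h/∂y = (240.48 − 240.75) / (5072384 − 5072219) = -0.001636
|∇h| = √(0.0004167² + -0.001636²) = 0.001688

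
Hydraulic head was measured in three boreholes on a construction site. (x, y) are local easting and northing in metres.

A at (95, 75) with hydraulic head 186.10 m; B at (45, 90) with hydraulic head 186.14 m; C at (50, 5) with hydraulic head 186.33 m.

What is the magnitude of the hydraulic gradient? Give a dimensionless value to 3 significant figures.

With h = a·x + b·y + c and A as origin, the differences give:
  (-50)·a + 15·b = +0.04
  (-45)·a + (-70)·b = +0.23
Eliminate b (×(-70) and ×15, subtract): 4175·a = -6.250 → a = ∂h/∂x = -0.001497
Back-substitute: b = ∂h/∂y = -0.002323.
|∇h| = √(-0.001497² + -0.002323²) = 0.002764

0.00276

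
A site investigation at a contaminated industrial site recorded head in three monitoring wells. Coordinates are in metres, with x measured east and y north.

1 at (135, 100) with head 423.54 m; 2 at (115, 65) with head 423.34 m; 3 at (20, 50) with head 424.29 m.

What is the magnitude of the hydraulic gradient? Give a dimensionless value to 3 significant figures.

0.0174

With h = a·x + b·y + c and 1 as origin, the differences give:
  (-20)·a + (-35)·b = -0.20
  (-115)·a + (-50)·b = +0.75
Eliminate b (×(-50) and ×(-35), subtract): -3025·a = 36.250 → a = ∂h/∂x = -0.01198
Back-substitute: b = ∂h/∂y = +0.01256.
|∇h| = √(-0.01198² + 0.01256²) = 0.01736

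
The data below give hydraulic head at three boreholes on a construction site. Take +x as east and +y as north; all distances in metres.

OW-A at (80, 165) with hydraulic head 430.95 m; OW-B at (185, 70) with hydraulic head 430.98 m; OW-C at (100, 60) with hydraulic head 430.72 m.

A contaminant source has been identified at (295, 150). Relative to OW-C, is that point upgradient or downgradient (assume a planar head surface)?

upgradient

Differences from OW-A: to OW-B (Δx, Δy, Δh) = (105, -95, +0.03); to OW-C = (20, -105, -0.23).
Determinant of the coordinate differences = 105·(-105) − 20·(-95) = -9125.
∂h/∂x = [(+0.03)·(-105) − (-0.23)·(-95)] / -9125 = +0.002740
∂h/∂y = [105·(-0.23) − 20·(+0.03)] / -9125 = +0.002712
Head at (295, 150) = 430.95 + (+0.002740)·(215) + (+0.002712)·(-15) = 431.50 m.
That is higher than the 430.72 m at OW-C, so the point is upgradient.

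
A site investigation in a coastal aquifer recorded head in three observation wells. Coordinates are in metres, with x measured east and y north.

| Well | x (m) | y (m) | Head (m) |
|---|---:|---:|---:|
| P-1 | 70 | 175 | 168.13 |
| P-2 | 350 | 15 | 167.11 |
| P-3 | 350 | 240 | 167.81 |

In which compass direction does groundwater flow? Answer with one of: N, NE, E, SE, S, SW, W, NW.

SE

Three-point gradient (reference P-1): Δ to P-2 = (280, -160, -1.02), Δ to P-3 = (280, 65, -0.32).
∂h/∂x = -0.001865, ∂h/∂y = +0.003111 (det = 63000).
Flow = −∇h = (+0.001865 east, -0.003111 north), which points southeast.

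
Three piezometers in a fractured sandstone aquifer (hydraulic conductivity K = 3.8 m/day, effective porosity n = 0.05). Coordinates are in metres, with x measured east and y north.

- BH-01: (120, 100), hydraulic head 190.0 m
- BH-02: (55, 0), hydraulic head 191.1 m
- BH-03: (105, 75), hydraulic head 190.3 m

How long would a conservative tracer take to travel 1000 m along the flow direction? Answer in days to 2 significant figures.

420 days

With h = a·x + b·y + c and BH-01 as origin, the differences give:
  (-65)·a + (-100)·b = +1.1
  (-15)·a + (-25)·b = +0.3
Eliminate b (×(-25) and ×(-100), subtract): 125·a = 2.50 → a = ∂h/∂x = +0.02000
Back-substitute: b = ∂h/∂y = -0.02400.
|∇h| = √(0.02000² + -0.02400²) = 0.03124
Seepage velocity v = K·i/n = 3.8 × 0.03124 / 0.05 = 2.374 m/day.
t = 1000 / 2.374 = 421.2 days.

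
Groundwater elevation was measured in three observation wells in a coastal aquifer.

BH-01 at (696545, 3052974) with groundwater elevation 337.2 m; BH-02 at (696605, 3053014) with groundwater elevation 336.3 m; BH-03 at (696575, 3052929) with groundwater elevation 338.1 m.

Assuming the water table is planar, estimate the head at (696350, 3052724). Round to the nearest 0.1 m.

Taking BH-01 as reference: BH-02−BH-01 = (60, 40, -0.9); BH-03−BH-01 = (30, -45, +0.9).
Determinant of the coordinate differences = 60·(-45) − 30·40 = -3900.
∂h/∂x = [(-0.9)·(-45) − (+0.9)·40] / -3900 = -0.001154
∂h/∂y = [60·(+0.9) − 30·(-0.9)] / -3900 = -0.02077
h(696350, 3052724) = 337.2 + (-0.001154)·(-195) + (-0.02077)·(-250) = 337.2 +0.225 +5.192 = 342.617 m.

342.6 m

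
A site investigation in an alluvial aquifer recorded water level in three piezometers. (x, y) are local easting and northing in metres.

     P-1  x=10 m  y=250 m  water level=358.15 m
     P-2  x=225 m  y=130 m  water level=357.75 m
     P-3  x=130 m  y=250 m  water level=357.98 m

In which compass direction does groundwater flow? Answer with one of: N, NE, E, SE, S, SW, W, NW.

SE

With h = a·x + b·y + c and P-1 as origin, the differences give:
  215·a + (-120)·b = -0.40
  120·a + 0·b = -0.17
Eliminate b (×0 and ×(-120), subtract): 14400·a = -20.400 → a = ∂h/∂x = -0.001417
Back-substitute: b = ∂h/∂y = +0.0007951.
Flow = −∇h = (+0.001417 east, -0.0007951 north), which points southeast.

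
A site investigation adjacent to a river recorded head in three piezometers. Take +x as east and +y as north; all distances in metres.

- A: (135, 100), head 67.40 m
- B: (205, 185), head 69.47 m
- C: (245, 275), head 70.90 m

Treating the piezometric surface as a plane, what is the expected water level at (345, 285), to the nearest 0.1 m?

73.2 m

Differences from A: to B (Δx, Δy, Δh) = (70, 85, +2.07); to C = (110, 175, +3.50).
Solve a·Δx + b·Δy = Δh: det = 70·175 − 110·85 = 2900.
∂h/∂x = [(+2.07)·175 − (+3.50)·85] / 2900 = +0.02233
∂h/∂y = [70·(+3.50) − 110·(+2.07)] / 2900 = +0.005966
h(345, 285) = 67.40 + (+0.02233)·(210) + (+0.005966)·(185) = 67.40 +4.689 +1.104 = 73.192 m.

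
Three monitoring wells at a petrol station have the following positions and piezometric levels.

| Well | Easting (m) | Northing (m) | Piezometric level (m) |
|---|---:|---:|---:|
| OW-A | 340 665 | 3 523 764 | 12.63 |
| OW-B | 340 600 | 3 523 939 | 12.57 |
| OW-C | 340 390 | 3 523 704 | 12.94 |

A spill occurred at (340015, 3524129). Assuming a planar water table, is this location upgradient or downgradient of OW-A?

With h = a·x + b·y + c and OW-A as origin, the differences give:
  (-65)·a + 175·b = -0.06
  (-275)·a + (-60)·b = +0.31
Eliminate b (×(-60) and ×175, subtract): 52025·a = -50.650 → a = ∂h/∂x = -0.0009736
Back-substitute: b = ∂h/∂y = -0.0007045.
Head at (340015, 3524129) = 12.63 + (-0.0009736)·(-650) + (-0.0007045)·(365) = 13.01 m.
That is higher than the 12.63 m at OW-A, so the point is upgradient.

upgradient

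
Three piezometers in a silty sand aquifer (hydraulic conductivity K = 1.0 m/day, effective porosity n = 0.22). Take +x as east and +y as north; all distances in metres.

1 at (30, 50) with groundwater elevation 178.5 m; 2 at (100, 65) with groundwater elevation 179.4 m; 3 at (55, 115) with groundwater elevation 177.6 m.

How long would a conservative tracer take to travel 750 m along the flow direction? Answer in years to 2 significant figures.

17 years

With h = a·x + b·y + c and 1 as origin, the differences give:
  70·a + 15·b = +0.9
  25·a + 65·b = -0.9
Eliminate b (×65 and ×15, subtract): 4175·a = 72.00 → a = ∂h/∂x = +0.01725
Back-substitute: b = ∂h/∂y = -0.02048.
|∇h| = √(0.01725² + -0.02048²) = 0.02678
Seepage velocity v = K·i/n = 1.0 × 0.02678 / 0.22 = 0.1217 m/day.
t = 750 / 0.1217 = 6163 days = 16.9 years.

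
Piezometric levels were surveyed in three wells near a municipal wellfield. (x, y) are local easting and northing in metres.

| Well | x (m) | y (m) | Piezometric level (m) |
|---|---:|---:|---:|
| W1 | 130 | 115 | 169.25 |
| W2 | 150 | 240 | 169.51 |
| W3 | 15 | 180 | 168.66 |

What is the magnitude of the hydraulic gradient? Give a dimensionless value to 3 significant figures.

0.00590

Differences from W1: to W2 (Δx, Δy, Δh) = (20, 125, +0.26); to W3 = (-115, 65, -0.59).
Solve a·Δx + b·Δy = Δh: det = 20·65 − (-115)·125 = 15675.
∂h/∂x = [(+0.26)·65 − (-0.59)·125] / 15675 = +0.005783
∂h/∂y = [20·(-0.59) − (-115)·(+0.26)] / 15675 = +0.001155
|∇h| = √(0.005783² + 0.001155²) = 0.005897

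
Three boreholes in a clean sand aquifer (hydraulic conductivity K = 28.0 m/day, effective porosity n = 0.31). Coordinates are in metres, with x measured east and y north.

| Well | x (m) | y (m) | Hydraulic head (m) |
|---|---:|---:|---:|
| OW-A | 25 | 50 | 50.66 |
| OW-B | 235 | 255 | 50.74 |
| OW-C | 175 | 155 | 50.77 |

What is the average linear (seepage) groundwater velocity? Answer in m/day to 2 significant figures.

Differences from OW-A: to OW-B (Δx, Δy, Δh) = (210, 205, +0.08); to OW-C = (150, 105, +0.11).
Solve a·Δx + b·Δy = Δh: det = 210·105 − 150·205 = -8700.
∂h/∂x = [(+0.08)·105 − (+0.11)·205] / -8700 = +0.001626
∂h/∂y = [210·(+0.11) − 150·(+0.08)] / -8700 = -0.001276
|∇h| = √(0.001626² + -0.001276²) = 0.002067
Seepage velocity v = K·i/n = 28.0 × 0.002067 / 0.31 = 0.1867 m/day.

0.19 m/day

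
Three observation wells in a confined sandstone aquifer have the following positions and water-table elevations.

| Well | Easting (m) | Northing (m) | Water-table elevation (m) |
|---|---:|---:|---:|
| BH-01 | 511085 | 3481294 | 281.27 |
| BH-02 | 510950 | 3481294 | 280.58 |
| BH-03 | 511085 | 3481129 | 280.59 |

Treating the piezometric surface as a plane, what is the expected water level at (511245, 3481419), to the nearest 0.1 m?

∂h/∂x = (280.58 − 281.27) / (510950 − 511085) = +0.005111
∂h/∂y = (280.59 − 281.27) / (3481129 − 3481294) = +0.004121
h(511245, 3481419) = 281.27 + (+0.005111)·(160) + (+0.004121)·(125) = 281.27 +0.818 +0.515 = 282.603 m.

282.6 m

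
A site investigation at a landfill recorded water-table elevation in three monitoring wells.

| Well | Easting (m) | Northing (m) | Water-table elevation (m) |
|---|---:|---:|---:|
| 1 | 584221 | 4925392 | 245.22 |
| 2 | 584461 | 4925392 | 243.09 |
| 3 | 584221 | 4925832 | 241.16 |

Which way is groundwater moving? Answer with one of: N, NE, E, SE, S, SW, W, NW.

NE

∂h/∂x = (243.09 − 245.22) / (584461 − 584221) = -0.008875
∂h/∂y = (241.16 − 245.22) / (4925832 − 4925392) = -0.009227
Flow = −∇h = (+0.008875 east, +0.009227 north), which points northeast.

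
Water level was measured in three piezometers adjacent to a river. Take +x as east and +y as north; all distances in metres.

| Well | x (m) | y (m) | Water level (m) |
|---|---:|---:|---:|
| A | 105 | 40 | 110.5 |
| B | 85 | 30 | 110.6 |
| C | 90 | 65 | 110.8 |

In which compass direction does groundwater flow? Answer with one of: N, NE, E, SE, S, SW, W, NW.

Taking A as reference: B−A = (-20, -10, +0.1); C−A = (-15, 25, +0.3).
Determinant of the coordinate differences = (-20)·25 − (-15)·(-10) = -650.
∂h/∂x = [(+0.1)·25 − (+0.3)·(-10)] / -650 = -0.008462
∂h/∂y = [(-20)·(+0.3) − (-15)·(+0.1)] / -650 = +0.006923
Flow = −∇h = (+0.008462 east, -0.006923 north), which points southeast.

SE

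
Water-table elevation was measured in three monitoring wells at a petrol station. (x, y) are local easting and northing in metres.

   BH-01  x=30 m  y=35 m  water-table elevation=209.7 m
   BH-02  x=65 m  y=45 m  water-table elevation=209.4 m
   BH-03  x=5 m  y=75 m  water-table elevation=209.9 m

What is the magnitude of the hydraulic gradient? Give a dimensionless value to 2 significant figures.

Taking BH-01 as reference: BH-02−BH-01 = (35, 10, -0.3); BH-03−BH-01 = (-25, 40, +0.2).
Solve a·Δx + b·Δy = Δh: det = 35·40 − (-25)·10 = 1650.
∂h/∂x = [(-0.3)·40 − (+0.2)·10] / 1650 = -0.008485
∂h/∂y = [35·(+0.2) − (-25)·(-0.3)] / 1650 = -0.0003030
|∇h| = √(-0.008485² + -0.0003030²) = 0.00849

0.0085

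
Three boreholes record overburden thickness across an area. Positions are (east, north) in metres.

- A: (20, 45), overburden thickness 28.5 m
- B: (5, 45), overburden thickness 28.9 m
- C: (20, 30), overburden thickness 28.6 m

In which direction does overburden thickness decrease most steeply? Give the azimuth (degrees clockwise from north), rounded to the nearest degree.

076°

Taking A as reference: B−A = (-15, 0, +0.4); C−A = (0, -15, +0.1).
Solve a·Δx + b·Δy = Δd: det = (-15)·(-15) − 0·0 = 225.
∂d/∂x = [(+0.4)·(-15) − (+0.1)·0] / 225 = -0.02667
∂d/∂y = [(-15)·(+0.1) − 0·(+0.4)] / 225 = -0.006667
Steepest decrease is along −∇f: components (+0.02667 E, +0.006667 N).
Azimuth = atan2(+0.02667, +0.006667) = 76.0° ≈ 076°.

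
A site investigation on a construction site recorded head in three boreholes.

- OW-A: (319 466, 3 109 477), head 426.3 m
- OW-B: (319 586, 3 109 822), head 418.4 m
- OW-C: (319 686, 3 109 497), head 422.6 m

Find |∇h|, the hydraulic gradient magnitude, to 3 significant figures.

0.0233

With h = a·x + b·y + c and OW-A as origin, the differences give:
  120·a + 345·b = -7.9
  220·a + 20·b = -3.7
Eliminate b (×20 and ×345, subtract): -73500·a = 1118.50 → a = ∂h/∂x = -0.01522
Back-substitute: b = ∂h/∂y = -0.01761.
|∇h| = √(-0.01522² + -0.01761²) = 0.02328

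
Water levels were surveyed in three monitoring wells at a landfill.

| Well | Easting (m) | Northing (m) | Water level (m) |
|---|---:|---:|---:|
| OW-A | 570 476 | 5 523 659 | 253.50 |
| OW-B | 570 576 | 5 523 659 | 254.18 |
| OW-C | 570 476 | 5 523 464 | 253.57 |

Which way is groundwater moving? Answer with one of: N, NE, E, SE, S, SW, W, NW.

∂h/∂x = (254.18 − 253.50) / (570576 − 570476) = +0.006800
∂h/∂y = (253.57 − 253.50) / (5523464 − 5523659) = -0.0003590
Flow = −∇h = (-0.006800 east, +0.0003590 north), which points west.

W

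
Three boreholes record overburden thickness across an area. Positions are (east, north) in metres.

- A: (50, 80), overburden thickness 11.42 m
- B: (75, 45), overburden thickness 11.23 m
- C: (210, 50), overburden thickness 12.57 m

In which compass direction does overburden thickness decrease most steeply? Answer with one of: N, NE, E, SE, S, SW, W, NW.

SW

Differences from A: to B (Δx, Δy, Δh) = (25, -35, -0.19); to C = (160, -30, +1.15).
Determinant of the coordinate differences = 25·(-30) − 160·(-35) = 4850.
∂d/∂x = [(-0.19)·(-30) − (+1.15)·(-35)] / 4850 = +0.009474
∂d/∂y = [25·(+1.15) − 160·(-0.19)] / 4850 = +0.01220
Steepest decrease is along −∇f = (-0.009474 E, -0.01220 N) → southwest.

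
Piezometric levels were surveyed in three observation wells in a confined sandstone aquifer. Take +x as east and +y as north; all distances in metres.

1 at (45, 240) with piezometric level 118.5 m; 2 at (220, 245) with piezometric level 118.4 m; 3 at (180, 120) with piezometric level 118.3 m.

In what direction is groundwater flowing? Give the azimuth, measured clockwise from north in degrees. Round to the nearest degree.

149°

With h = a·x + b·y + c and 1 as origin, the differences give:
  175·a + 5·b = -0.1
  135·a + (-120)·b = -0.2
Eliminate b (×(-120) and ×5, subtract): -21675·a = 13.00 → a = ∂h/∂x = -0.0005998
Back-substitute: b = ∂h/∂y = +0.0009919.
Flow direction (−∇h) has components (+0.0005998 E, -0.0009919 N).
Azimuth = atan2(E, N) = atan2(+0.0005998, -0.0009919) = 148.8° ≈ 149°.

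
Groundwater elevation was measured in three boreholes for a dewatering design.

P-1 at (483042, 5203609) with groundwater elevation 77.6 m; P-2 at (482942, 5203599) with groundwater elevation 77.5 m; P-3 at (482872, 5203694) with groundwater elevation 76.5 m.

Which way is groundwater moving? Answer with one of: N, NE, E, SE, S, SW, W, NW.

N

Taking P-1 as reference: P-2−P-1 = (-100, -10, -0.1); P-3−P-1 = (-170, 85, -1.1).
Determinant of the coordinate differences = (-100)·85 − (-170)·(-10) = -10200.
∂h/∂x = [(-0.1)·85 − (-1.1)·(-10)] / -10200 = +0.001912
∂h/∂y = [(-100)·(-1.1) − (-170)·(-0.1)] / -10200 = -0.009118
Flow = −∇h = (-0.001912 east, +0.009118 north), which points north.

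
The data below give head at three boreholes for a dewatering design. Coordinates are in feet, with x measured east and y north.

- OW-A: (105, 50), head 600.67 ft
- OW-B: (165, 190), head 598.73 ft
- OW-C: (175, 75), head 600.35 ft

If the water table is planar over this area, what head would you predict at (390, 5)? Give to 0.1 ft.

Taking OW-A as reference: OW-B−OW-A = (60, 140, -1.94); OW-C−OW-A = (70, 25, -0.32).
Solve a·Δx + b·Δy = Δh: det = 60·25 − 70·140 = -8300.
∂h/∂x = [(-1.94)·25 − (-0.32)·140] / -8300 = +0.0004458
∂h/∂y = [60·(-0.32) − 70·(-1.94)] / -8300 = -0.01405
h(390, 5) = 600.67 + (+0.0004458)·(285) + (-0.01405)·(-45) = 600.67 +0.127 +0.632 = 601.429 ft.

601.4 ft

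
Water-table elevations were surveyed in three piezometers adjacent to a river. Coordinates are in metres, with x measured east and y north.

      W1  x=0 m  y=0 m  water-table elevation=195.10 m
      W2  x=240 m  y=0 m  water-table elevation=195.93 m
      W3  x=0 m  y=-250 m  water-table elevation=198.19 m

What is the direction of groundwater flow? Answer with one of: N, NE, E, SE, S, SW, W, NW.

∂h/∂x = (195.93 − 195.10) / (240 − 0) = +0.003458
∂h/∂y = (198.19 − 195.10) / (-250 − 0) = -0.01236
Flow = −∇h = (-0.003458 east, +0.01236 north), which points north.

N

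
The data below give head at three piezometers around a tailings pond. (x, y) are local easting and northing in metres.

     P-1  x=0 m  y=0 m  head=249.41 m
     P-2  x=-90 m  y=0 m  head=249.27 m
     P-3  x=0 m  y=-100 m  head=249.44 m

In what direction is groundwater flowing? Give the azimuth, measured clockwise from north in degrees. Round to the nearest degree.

281°

∂h/∂x = (249.27 − 249.41) / (-90 − 0) = +0.001556
∂h/∂y = (249.44 − 249.41) / (-100 − 0) = -0.0003000
Flow direction (−∇h) has components (-0.001556 E, +0.0003000 N).
Azimuth = atan2(E, N) = atan2(-0.001556, +0.0003000) = 280.9° ≈ 281°.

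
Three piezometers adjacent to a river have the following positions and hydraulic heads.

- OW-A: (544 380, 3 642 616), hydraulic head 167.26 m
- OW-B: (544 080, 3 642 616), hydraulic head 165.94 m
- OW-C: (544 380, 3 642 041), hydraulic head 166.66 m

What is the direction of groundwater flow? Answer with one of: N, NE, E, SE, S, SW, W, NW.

∂h/∂x = (165.94 − 167.26) / (544080 − 544380) = +0.004400
∂h/∂y = (166.66 − 167.26) / (3642041 − 3642616) = +0.001043
Flow = −∇h = (-0.004400 east, -0.001043 north), which points west.

W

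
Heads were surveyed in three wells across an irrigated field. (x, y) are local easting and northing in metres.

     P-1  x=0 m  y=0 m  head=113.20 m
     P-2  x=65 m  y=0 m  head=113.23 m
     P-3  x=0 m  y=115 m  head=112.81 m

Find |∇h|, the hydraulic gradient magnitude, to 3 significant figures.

∂h/∂x = (113.23 − 113.20) / (65 − 0) = +0.0004615
∂h/∂y = (112.81 − 113.20) / (115 − 0) = -0.003391
|∇h| = √(0.0004615² + -0.003391²) = 0.003422

0.00342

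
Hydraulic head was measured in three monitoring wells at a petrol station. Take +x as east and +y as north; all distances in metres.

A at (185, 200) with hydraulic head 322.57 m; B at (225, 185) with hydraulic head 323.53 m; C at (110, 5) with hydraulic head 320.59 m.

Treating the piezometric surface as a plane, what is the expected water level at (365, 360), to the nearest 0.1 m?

Three-point gradient (reference A): Δ to B = (40, -15, +0.96), Δ to C = (-75, -195, -1.98).
∂h/∂x = +0.02430, ∂h/∂y = +0.0008067 (det = -8925).
h(365, 360) = 322.57 + (+0.02430)·(180) + (+0.0008067)·(160) = 322.57 +4.374 +0.129 = 327.074 m.

327.1 m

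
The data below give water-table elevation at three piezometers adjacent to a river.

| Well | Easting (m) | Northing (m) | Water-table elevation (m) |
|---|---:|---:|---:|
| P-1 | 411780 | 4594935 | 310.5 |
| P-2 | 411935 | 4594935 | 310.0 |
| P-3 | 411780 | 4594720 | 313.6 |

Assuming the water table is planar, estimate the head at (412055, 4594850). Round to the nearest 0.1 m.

310.8 m

∂h/∂x = (310.0 − 310.5) / (411935 − 411780) = -0.003226
∂h/∂y = (313.6 − 310.5) / (4594720 − 4594935) = -0.01442
h(412055, 4594850) = 310.5 + (-0.003226)·(275) + (-0.01442)·(-85) = 310.5 -0.887 +1.226 = 310.838 m.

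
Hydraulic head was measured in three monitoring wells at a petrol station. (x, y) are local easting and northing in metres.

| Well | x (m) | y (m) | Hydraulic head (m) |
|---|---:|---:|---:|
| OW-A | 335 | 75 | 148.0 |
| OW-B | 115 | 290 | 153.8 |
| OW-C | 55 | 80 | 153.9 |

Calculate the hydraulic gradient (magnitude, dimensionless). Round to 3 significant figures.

Taking OW-A as reference: OW-B−OW-A = (-220, 215, +5.8); OW-C−OW-A = (-280, 5, +5.9).
Solve a·Δx + b·Δy = Δh: det = (-220)·5 − (-280)·215 = 59100.
∂h/∂x = [(+5.8)·5 − (+5.9)·215] / 59100 = -0.02097
∂h/∂y = [(-220)·(+5.9) − (-280)·(+5.8)] / 59100 = +0.005516
|∇h| = √(-0.02097² + 0.005516²) = 0.02168

0.0217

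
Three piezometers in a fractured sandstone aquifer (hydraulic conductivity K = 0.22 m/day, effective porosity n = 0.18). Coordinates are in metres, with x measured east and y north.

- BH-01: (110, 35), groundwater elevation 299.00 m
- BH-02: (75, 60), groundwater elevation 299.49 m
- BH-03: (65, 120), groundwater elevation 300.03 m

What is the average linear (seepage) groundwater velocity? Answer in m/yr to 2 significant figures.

Differences from BH-01: to BH-02 (Δx, Δy, Δh) = (-35, 25, +0.49); to BH-03 = (-45, 85, +1.03).
Determinant of the coordinate differences = (-35)·85 − (-45)·25 = -1850.
∂h/∂x = [(+0.49)·85 − (+1.03)·25] / -1850 = -0.008595
∂h/∂y = [(-35)·(+1.03) − (-45)·(+0.49)] / -1850 = +0.007568
|∇h| = √(-0.008595² + 0.007568²) = 0.01145
Seepage velocity v = K·i/n = 0.22 × 0.01145 / 0.18 = 0.01399 m/day = 5.11 m/yr.

5.1 m/yr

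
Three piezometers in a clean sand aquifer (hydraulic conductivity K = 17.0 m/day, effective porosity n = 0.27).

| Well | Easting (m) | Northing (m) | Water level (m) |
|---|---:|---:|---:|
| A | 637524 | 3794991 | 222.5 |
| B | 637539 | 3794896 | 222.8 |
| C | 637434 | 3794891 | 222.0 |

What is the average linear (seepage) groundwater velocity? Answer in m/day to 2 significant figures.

0.50 m/day

Differences from A: to B (Δx, Δy, Δh) = (15, -95, +0.3); to C = (-90, -100, -0.5).
Determinant of the coordinate differences = 15·(-100) − (-90)·(-95) = -10050.
∂h/∂x = [(+0.3)·(-100) − (-0.5)·(-95)] / -10050 = +0.007711
∂h/∂y = [15·(-0.5) − (-90)·(+0.3)] / -10050 = -0.001940
|∇h| = √(0.007711² + -0.001940²) = 0.007951
Seepage velocity v = K·i/n = 17.0 × 0.007951 / 0.27 = 0.5006 m/day.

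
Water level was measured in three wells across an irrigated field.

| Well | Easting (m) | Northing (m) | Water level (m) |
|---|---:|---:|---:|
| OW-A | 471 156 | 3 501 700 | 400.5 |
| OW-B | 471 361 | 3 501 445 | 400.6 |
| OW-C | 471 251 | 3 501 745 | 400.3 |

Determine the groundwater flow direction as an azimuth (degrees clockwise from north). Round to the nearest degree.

043°

With h = a·x + b·y + c and OW-A as origin, the differences give:
  205·a + (-255)·b = +0.1
  95·a + 45·b = -0.2
Eliminate b (×45 and ×(-255), subtract): 33450·a = -46.50 → a = ∂h/∂x = -0.001390
Back-substitute: b = ∂h/∂y = -0.001510.
Flow direction (−∇h) has components (+0.001390 E, +0.001510 N).
Azimuth = atan2(E, N) = atan2(+0.001390, +0.001510) = 42.6° ≈ 043°.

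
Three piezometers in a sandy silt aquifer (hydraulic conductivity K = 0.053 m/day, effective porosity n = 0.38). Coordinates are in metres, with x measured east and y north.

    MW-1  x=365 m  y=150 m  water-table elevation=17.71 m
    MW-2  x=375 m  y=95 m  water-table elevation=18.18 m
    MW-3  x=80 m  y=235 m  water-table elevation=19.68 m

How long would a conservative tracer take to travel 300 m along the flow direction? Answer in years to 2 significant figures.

Taking MW-1 as reference: MW-2−MW-1 = (10, -55, +0.47); MW-3−MW-1 = (-285, 85, +1.97).
Solve a·Δx + b·Δy = Δh: det = 10·85 − (-285)·(-55) = -14825.
∂h/∂x = [(+0.47)·85 − (+1.97)·(-55)] / -14825 = -0.01000
∂h/∂y = [10·(+1.97) − (-285)·(+0.47)] / -14825 = -0.01036
|∇h| = √(-0.01000² + -0.01036²) = 0.0144
Seepage velocity v = K·i/n = 0.053 × 0.0144 / 0.38 = 0.002008 m/day.
t = 300 / 0.002008 = 1.494e+05 days = 409 years.

410 years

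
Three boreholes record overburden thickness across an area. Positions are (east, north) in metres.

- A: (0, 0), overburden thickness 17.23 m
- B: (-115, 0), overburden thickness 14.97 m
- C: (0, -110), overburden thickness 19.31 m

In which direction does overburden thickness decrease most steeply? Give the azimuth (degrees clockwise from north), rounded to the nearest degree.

314°

∂d/∂x = (14.97 − 17.23) / (-115 − 0) = +0.01965
∂d/∂y = (19.31 − 17.23) / (-110 − 0) = -0.01891
Steepest decrease is along −∇f: components (-0.01965 E, +0.01891 N).
Azimuth = atan2(-0.01965, +0.01891) = 313.9° ≈ 314°.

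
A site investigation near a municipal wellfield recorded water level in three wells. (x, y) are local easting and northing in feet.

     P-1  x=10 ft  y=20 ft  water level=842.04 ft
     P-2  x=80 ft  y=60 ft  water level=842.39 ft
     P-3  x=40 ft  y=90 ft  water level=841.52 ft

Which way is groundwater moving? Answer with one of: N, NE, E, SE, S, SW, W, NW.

With h = a·x + b·y + c and P-1 as origin, the differences give:
  70·a + 40·b = +0.35
  30·a + 70·b = -0.52
Eliminate b (×70 and ×40, subtract): 3700·a = 45.300 → a = ∂h/∂x = +0.01224
Back-substitute: b = ∂h/∂y = -0.01268.
Flow = −∇h = (-0.01224 east, +0.01268 north), which points northwest.

NW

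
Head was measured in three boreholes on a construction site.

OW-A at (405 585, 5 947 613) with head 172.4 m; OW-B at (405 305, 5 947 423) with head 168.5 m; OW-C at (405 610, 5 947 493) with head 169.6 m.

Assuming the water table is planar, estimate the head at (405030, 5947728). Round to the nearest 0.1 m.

With h = a·x + b·y + c and OW-A as origin, the differences give:
  (-280)·a + (-190)·b = -3.9
  25·a + (-120)·b = -2.8
Eliminate b (×(-120) and ×(-190), subtract): 38350·a = -64.00 → a = ∂h/∂x = -0.001669
Back-substitute: b = ∂h/∂y = +0.02299.
h(405030, 5947728) = 172.4 + (-0.001669)·(-555) + (+0.02299)·(115) = 172.4 +0.926 +2.643 = 175.970 m.

176.0 m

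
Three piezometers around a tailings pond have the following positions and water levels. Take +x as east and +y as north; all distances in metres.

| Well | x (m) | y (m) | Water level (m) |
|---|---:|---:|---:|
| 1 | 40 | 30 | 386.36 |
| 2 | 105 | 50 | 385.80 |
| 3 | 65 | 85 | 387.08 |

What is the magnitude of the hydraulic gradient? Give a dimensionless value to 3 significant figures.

With h = a·x + b·y + c and 1 as origin, the differences give:
  65·a + 20·b = -0.56
  25·a + 55·b = +0.72
Eliminate b (×55 and ×20, subtract): 3075·a = -45.200 → a = ∂h/∂x = -0.01470
Back-substitute: b = ∂h/∂y = +0.01977.
|∇h| = √(-0.01470² + 0.01977²) = 0.02464

0.0246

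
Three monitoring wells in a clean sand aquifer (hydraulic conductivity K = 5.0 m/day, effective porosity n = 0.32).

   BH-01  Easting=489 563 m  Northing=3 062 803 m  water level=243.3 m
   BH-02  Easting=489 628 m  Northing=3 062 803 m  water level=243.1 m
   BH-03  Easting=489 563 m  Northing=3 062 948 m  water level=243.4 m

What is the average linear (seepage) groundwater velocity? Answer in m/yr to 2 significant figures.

∂h/∂x = (243.1 − 243.3) / (489628 − 489563) = -0.003077
∂h/∂y = (243.4 − 243.3) / (3062948 − 3062803) = +0.0006897
|∇h| = √(-0.003077² + 0.0006897²) = 0.003153
Seepage velocity v = K·i/n = 5.0 × 0.003153 / 0.32 = 0.04927 m/day = 18 m/yr.

18 m/yr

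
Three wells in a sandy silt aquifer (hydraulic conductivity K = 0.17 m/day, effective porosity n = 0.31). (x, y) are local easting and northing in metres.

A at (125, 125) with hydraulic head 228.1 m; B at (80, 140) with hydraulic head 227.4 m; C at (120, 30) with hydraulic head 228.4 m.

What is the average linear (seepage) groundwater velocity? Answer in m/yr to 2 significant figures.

3.0 m/yr

Three-point gradient (reference A): Δ to B = (-45, 15, -0.7), Δ to C = (-5, -95, +0.3).
∂h/∂x = +0.01425, ∂h/∂y = -0.003908 (det = 4350).
|∇h| = √(0.01425² + -0.003908²) = 0.01478
Seepage velocity v = K·i/n = 0.17 × 0.01478 / 0.31 = 0.008105 m/day = 2.96 m/yr.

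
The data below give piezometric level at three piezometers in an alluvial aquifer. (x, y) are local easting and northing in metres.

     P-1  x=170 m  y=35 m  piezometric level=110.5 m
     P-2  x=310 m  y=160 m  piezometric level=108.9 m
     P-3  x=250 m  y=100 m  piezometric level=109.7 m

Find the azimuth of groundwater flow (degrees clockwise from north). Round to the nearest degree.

Taking P-1 as reference: P-2−P-1 = (140, 125, -1.6); P-3−P-1 = (80, 65, -0.8).
Solve a·Δx + b·Δy = Δh: det = 140·65 − 80·125 = -900.
∂h/∂x = [(-1.6)·65 − (-0.8)·125] / -900 = +0.004444
∂h/∂y = [140·(-0.8) − 80·(-1.6)] / -900 = -0.01778
Flow direction (−∇h) has components (-0.004444 E, +0.01778 N).
Azimuth = atan2(E, N) = atan2(-0.004444, +0.01778) = 346.0° ≈ 346°.

346°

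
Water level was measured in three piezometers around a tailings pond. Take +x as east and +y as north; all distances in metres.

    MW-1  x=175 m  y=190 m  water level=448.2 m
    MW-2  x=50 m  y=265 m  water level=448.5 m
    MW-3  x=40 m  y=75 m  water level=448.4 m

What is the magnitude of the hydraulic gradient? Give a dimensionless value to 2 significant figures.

With h = a·x + b·y + c and MW-1 as origin, the differences give:
  (-125)·a + 75·b = +0.3
  (-135)·a + (-115)·b = +0.2
Eliminate b (×(-115) and ×75, subtract): 24500·a = -49.50 → a = ∂h/∂x = -0.002020
Back-substitute: b = ∂h/∂y = +0.0006327.
|∇h| = √(-0.002020² + 0.0006327²) = 0.002117

0.0021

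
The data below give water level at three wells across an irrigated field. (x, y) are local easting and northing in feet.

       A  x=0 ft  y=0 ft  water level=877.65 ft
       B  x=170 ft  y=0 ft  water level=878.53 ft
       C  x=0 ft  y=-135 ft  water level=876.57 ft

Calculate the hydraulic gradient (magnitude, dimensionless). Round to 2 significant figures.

∂h/∂x = (878.53 − 877.65) / (170 − 0) = +0.005176
∂h/∂y = (876.57 − 877.65) / (-135 − 0) = +0.008000
|∇h| = √(0.005176² + 0.008000²) = 0.009528

0.0095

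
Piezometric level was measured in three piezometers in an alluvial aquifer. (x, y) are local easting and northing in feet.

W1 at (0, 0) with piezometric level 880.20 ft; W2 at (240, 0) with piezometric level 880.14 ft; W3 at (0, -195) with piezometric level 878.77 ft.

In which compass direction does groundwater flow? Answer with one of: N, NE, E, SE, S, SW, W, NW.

∂h/∂x = (880.14 − 880.20) / (240 − 0) = -0.0002500
∂h/∂y = (878.77 − 880.20) / (-195 − 0) = +0.007333
Flow = −∇h = (+0.0002500 east, -0.007333 north), which points south.

S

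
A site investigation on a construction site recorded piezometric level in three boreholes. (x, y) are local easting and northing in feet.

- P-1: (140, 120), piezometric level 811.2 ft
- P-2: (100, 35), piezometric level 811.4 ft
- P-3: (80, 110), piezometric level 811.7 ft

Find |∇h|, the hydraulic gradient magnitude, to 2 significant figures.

Three-point gradient (reference P-1): Δ to P-2 = (-40, -85, +0.2), Δ to P-3 = (-60, -10, +0.5).
∂h/∂x = -0.008617, ∂h/∂y = +0.001702 (det = -4700).
|∇h| = √(-0.008617² + 0.001702²) = 0.008783

0.0088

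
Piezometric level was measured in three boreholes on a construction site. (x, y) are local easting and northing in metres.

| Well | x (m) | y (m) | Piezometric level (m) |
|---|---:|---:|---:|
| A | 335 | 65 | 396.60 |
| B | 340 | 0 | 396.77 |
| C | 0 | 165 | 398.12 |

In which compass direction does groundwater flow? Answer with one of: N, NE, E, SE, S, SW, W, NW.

NE

Taking A as reference: B−A = (5, -65, +0.17); C−A = (-335, 100, +1.52).
Solve a·Δx + b·Δy = Δh: det = 5·100 − (-335)·(-65) = -21275.
∂h/∂x = [(+0.17)·100 − (+1.52)·(-65)] / -21275 = -0.005443
∂h/∂y = [5·(+1.52) − (-335)·(+0.17)] / -21275 = -0.003034
Flow = −∇h = (+0.005443 east, +0.003034 north), which points northeast.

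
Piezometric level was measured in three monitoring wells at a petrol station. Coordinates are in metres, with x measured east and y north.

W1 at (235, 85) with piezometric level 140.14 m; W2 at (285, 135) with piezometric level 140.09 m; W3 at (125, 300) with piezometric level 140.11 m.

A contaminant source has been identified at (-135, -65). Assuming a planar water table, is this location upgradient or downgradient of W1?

Differences from W1: to W2 (Δx, Δy, Δh) = (50, 50, -0.05); to W3 = (-110, 215, -0.03).
Solve a·Δx + b·Δy = Δh: det = 50·215 − (-110)·50 = 16250.
∂h/∂x = [(-0.05)·215 − (-0.03)·50] / 16250 = -0.0005692
∂h/∂y = [50·(-0.03) − (-110)·(-0.05)] / 16250 = -0.0004308
Head at (-135, -65) = 140.14 + (-0.0005692)·(-370) + (-0.0004308)·(-150) = 140.42 m.
That is higher than the 140.14 m at W1, so the point is upgradient.

upgradient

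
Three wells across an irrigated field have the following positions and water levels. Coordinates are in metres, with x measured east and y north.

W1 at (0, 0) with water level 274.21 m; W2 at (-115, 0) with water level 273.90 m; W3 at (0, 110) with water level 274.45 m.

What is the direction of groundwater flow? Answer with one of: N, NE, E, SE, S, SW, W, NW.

∂h/∂x = (273.90 − 274.21) / (-115 − 0) = +0.002696
∂h/∂y = (274.45 − 274.21) / (110 − 0) = +0.002182
Flow = −∇h = (-0.002696 east, -0.002182 north), which points southwest.

SW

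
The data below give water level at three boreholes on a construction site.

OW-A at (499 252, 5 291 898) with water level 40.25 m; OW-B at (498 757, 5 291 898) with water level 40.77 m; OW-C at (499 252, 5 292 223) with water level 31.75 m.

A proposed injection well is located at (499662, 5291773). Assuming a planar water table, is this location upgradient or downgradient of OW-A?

upgradient

∂h/∂x = (40.77 − 40.25) / (498757 − 499252) = -0.001051
∂h/∂y = (31.75 − 40.25) / (5292223 − 5291898) = -0.02615
Head at (499662, 5291773) = 40.25 + (-0.001051)·(410) + (-0.02615)·(-125) = 43.09 m.
That is higher than the 40.25 m at OW-A, so the point is upgradient.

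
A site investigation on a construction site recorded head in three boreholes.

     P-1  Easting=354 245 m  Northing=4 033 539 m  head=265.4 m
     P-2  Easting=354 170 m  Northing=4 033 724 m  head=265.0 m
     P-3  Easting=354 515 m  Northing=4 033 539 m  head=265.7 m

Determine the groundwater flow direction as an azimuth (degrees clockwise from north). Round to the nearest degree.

Three-point gradient (reference P-1): Δ to P-2 = (-75, 185, -0.4), Δ to P-3 = (270, 0, +0.3).
∂h/∂x = +0.001111, ∂h/∂y = -0.001712 (det = -49950).
Flow direction (−∇h) has components (-0.001111 E, +0.001712 N).
Azimuth = atan2(E, N) = atan2(-0.001111, +0.001712) = 327.0° ≈ 327°.

327°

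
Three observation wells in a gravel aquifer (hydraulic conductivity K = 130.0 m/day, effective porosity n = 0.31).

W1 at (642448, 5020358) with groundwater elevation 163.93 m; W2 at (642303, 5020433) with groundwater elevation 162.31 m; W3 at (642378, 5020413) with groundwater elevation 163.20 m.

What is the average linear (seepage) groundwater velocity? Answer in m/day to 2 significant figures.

Differences from W1: to W2 (Δx, Δy, Δh) = (-145, 75, -1.62); to W3 = (-70, 55, -0.73).
Solve a·Δx + b·Δy = Δh: det = (-145)·55 − (-70)·75 = -2725.
∂h/∂x = [(-1.62)·55 − (-0.73)·75] / -2725 = +0.01261
∂h/∂y = [(-145)·(-0.73) − (-70)·(-1.62)] / -2725 = +0.002771
|∇h| = √(0.01261² + 0.002771²) = 0.01291
Seepage velocity v = K·i/n = 130.0 × 0.01291 / 0.31 = 5.414 m/day.

5.4 m/day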